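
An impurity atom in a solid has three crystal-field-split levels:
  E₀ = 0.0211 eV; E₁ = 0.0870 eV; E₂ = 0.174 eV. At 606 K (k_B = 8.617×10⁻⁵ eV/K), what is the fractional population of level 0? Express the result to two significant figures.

k_BT = 8.617×10⁻⁵ × 606 K = 0.05222 eV.
Eᵢ/kT = 0.4041, 1.666, 3.332.
Z = Σ e^(−Eᵢ/kT) = e^(−0.4041) + e^(−1.666) + e^(−3.332) = 0.6676 + 0.1890 + 0.03572 = 0.8923.
P₀ = e^(−E₀/kT) / Z = 0.6676/0.8923 = 0.75.

0.75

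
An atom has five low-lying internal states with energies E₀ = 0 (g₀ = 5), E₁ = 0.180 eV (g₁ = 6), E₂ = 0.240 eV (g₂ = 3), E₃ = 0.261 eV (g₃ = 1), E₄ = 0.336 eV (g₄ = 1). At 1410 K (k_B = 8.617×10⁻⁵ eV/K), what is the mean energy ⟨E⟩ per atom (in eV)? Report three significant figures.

k_BT = 8.617×10⁻⁵ × 1410 K = 0.12150 eV.
Eᵢ/kT = 0, 1.4815, 1.9753, 2.1481, 2.7654.
Z = Σ gᵢe^(−Eᵢ/kT) = 5·e^(−0) + 6·e^(−1.4815) + 3·e^(−1.9753) + 1·e^(−2.1481) + 1·e^(−2.7654) = 5.0000 + 1.3638 + 0.41616 + 0.11671 + 0.062951 = 6.9596.
⟨E⟩ = Σ Eᵢ gᵢe^(−Eᵢ/kT) / Z = (0·5.0000 + 0.180·1.3638 + 0.240·0.41616 + 0.261·0.11671 + 0.336·0.062951) / 6.9596 = 0.0570 eV.

0.0570 eV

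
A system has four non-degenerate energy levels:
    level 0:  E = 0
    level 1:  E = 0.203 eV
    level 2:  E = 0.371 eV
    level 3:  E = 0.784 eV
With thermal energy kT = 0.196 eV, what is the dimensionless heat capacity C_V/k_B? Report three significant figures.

0.569

Eᵢ/kT = 0, 1.0357, 1.8929, 4.0000.
Z = Σ e^(−Eᵢ/kT) = e^(−0) + e^(−1.0357) + e^(−1.8929) + e^(−4.0000) = 1.0000 + 0.35498 + 0.15063 + 0.018316 = 1.5239.
⟨E⟩ = 0.093382 eV, ⟨E²⟩ = 0.030592 eV².
C_V/k_B = (⟨E²⟩ − ⟨E⟩²)/(kT)² = (0.030592 − 0.0087202)/0.038416 = 0.569.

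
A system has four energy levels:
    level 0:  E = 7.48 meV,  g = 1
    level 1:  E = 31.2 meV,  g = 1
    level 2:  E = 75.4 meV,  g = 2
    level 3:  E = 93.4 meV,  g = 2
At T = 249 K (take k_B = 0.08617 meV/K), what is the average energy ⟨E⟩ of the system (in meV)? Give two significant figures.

k_BT = 0.08617 × 249 K = 21.46 meV.
Eᵢ/kT = 0.3486, 1.454, 3.514, 4.352.
Z = Σ gᵢe^(−Eᵢ/kT) = 1·e^(−0.3486) + 1·e^(−1.454) + 2·e^(−3.514) + 2·e^(−4.352) = 0.7057 + 0.2336 + 0.05956 + 0.02576 = 1.025.
⟨E⟩ = Σ Eᵢ gᵢe^(−Eᵢ/kT) / Z = (7.48·0.7057 + 31.2·0.2336 + 75.4·0.05956 + 93.4·0.02576) / 1.025 = 19 meV.

19 meV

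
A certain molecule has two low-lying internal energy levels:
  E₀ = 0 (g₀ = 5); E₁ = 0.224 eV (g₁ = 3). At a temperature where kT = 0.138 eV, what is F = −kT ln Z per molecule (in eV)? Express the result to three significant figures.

Eᵢ/kT = 0, 1.6232.
Z = Σ gᵢe^(−Eᵢ/kT) = 5·e^(−0) + 3·e^(−1.6232) = 5.0000 + 0.59180 = 5.5918.
F = −kT ln Z = −0.138 × ln(5.5918) = −0.138 × 1.7213 = -0.238 eV.

-0.238 eV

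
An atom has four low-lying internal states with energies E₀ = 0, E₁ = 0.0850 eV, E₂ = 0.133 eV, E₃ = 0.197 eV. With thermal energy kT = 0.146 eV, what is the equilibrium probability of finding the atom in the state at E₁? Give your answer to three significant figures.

Eᵢ/kT = 0, 0.58219, 0.91096, 1.3493.
Z = Σ e^(−Eᵢ/kT) = e^(−0) + e^(−0.58219) + e^(−0.91096) + e^(−1.3493) = 1.0000 + 0.55867 + 0.40214 + 0.25942 = 2.2202.
P₁ = e^(−E₁/kT) / Z = 0.55867/2.2202 = 0.252.

0.252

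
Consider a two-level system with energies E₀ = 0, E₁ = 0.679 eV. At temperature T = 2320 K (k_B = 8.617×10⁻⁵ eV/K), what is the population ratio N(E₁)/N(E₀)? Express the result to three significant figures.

0.0335

k_BT = 8.617×10⁻⁵ × 2320 K = 0.19991 eV.
n₁/n₀ = exp[−(E₁−E₀)/kT] = exp(−(0.679 eV)/(0.19991 eV)) = exp(-3.3965) = 0.0335.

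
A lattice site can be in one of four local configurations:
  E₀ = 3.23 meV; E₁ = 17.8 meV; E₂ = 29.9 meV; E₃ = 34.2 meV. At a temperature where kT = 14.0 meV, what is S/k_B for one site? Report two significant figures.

1.0

Eᵢ/kT = 0.2307, 1.271, 2.136, 2.443.
Z = Σ e^(−Eᵢ/kT) = e^(−0.2307) + e^(−1.271) + e^(−2.136) + e^(−2.443) = 0.7940 + 0.2806 + 0.1181 + 0.08690 = 1.280.
⟨E⟩ = Σ EᵢPᵢ = 10.99 meV.
S/k_B = ln Z + ⟨E⟩/kT = ln(1.280) + 10.99/14.0 = 0.2469 + 0.7850 = 1.0.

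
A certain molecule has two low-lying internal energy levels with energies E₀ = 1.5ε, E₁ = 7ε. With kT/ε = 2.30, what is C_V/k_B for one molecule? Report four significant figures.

Eᵢ/kT = 0.652174, 3.04348.
Z = Σ e^(−Eᵢ/kT) = e^(−0.652174) + e^(−3.04348) = 0.520912 + 0.0476687 = 0.568581.
⟨E⟩ = 1.96111 ε, ⟨E²⟩ = 6.16943 ε².
C_V/k_B = (⟨E²⟩ − ⟨E⟩²)/(kT)² = (6.16943 − 3.84595)/5.29000 = 0.4392.

0.4392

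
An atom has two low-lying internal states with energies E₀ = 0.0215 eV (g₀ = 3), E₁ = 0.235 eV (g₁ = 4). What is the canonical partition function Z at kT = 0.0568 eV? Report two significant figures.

Eᵢ/kT = 0.3785, 4.137.
Z = Σ gᵢe^(−Eᵢ/kT) = 3·e^(−0.3785) + 4·e^(−4.137) = 2.055 + 0.06388 = 2.119.

Z = 2.1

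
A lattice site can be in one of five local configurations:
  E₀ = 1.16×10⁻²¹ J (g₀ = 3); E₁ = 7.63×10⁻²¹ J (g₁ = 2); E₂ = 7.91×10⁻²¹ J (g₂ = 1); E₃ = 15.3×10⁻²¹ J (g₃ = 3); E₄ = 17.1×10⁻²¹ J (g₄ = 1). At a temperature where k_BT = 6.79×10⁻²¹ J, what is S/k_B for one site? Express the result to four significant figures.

1.985

Eᵢ/kT = 0.170839, 1.12371, 1.16495, 2.25331, 2.51841.
Z = Σ gᵢe^(−Eᵢ/kT) = 3·e^(−0.170839) + 2·e^(−1.12371) + 1·e^(−1.16495) + 3·e^(−2.25331) + 1·e^(−2.51841) = 2.52887 + 0.650143 + 0.311938 + 0.315153 + 0.0805876 = 3.88669.
⟨E⟩ = Σ EᵢPᵢ = 4.26105 ×10⁻²¹ J.
S/k_B = ln Z + ⟨E⟩/kT = ln(3.88669) + 4.26105/6.79 = 1.35756 + 0.627548 = 1.985.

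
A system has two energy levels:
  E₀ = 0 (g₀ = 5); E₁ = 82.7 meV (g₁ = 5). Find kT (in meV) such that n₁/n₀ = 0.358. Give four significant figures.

80.51 meV

n₁/n₀ = (g₁/g₀) exp[−(E₁−E₀)/kT] = 0.358.
⇒ (E₁−E₀)/kT = ln((5/5)/0.358) = ln(2.79330) = 1.02722.
kT = 82.7 meV / 1.02722 = 80.51 meV.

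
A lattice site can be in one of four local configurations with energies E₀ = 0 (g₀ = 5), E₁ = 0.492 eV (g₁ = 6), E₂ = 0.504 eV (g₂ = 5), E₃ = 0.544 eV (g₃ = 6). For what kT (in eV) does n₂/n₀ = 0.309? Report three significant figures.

0.429 eV

n₂/n₀ = (g₂/g₀) exp[−(E₂−E₀)/kT] = 0.309.
⇒ (E₂−E₀)/kT = ln((5/5)/0.309) = ln(3.2362) = 1.1744.
kT = 0.504 eV / 1.1744 = 0.429 eV.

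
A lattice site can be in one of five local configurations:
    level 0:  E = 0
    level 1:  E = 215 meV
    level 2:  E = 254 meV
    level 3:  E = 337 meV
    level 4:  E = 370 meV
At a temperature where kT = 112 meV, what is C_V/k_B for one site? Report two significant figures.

1.1

Eᵢ/kT = 0, 1.920, 2.268, 3.009, 3.304.
Z = Σ e^(−Eᵢ/kT) = e^(−0) + e^(−1.920) + e^(−2.268) + e^(−3.009) + e^(−3.304) = 1.000 + 0.1466 + 0.1035 + 0.04934 + 0.03674 = 1.336.
⟨E⟩ = 65.89 meV, ⟨E²⟩ = 18030 meV².
C_V/k_B = (⟨E²⟩ − ⟨E⟩²)/(kT)² = (18030 − 4341)/12540 = 1.1.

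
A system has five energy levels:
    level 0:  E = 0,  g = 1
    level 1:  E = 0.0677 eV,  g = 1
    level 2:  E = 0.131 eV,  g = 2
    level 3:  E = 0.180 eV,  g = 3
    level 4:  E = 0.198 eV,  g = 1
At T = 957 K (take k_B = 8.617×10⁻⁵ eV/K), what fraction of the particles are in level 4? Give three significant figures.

k_BT = 8.617×10⁻⁵ × 957 K = 0.082465 eV.
Eᵢ/kT = 0, 0.82095, 1.5886, 2.1827, 2.4010.
Z = Σ gᵢe^(−Eᵢ/kT) = 1·e^(−0) + 1·e^(−0.82095) + 2·e^(−1.5886) + 3·e^(−2.1827) + 1·e^(−2.4010) = 1.0000 + 0.44001 + 0.40842 + 0.33821 + 0.090627 = 2.2773.
P₄ = g₄ e^(−E₄/kT) / Z = 0.090627/2.2773 = 0.0398.

0.0398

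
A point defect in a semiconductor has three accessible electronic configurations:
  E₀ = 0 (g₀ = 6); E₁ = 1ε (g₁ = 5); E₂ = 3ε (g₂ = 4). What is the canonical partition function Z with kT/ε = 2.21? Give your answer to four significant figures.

Eᵢ/kT = 0, 0.452489, 1.35747.
Z = Σ gᵢe^(−Eᵢ/kT) = 6·e^(−0) + 5·e^(−0.452489) + 4·e^(−1.35747) = 6.00000 + 3.18022 + 1.02924 = 10.2095.

Z = 10.21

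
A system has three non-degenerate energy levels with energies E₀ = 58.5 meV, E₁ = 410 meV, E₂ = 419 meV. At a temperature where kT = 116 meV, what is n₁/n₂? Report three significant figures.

n₁/n₂ = exp[−(E₁−E₂)/kT] = exp(−(-9 meV)/(116 meV)) = exp(0.077586) = 1.08.

1.08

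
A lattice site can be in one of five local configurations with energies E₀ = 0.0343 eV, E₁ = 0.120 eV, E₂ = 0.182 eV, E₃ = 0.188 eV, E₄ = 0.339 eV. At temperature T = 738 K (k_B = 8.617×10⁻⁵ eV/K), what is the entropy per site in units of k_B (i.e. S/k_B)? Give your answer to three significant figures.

k_BT = 8.617×10⁻⁵ × 738 K = 0.063593 eV.
Eᵢ/kT = 0.53937, 1.8870, 2.8620, 2.9563, 5.3308.
Z = Σ e^(−Eᵢ/kT) = e^(−0.53937) + e^(−1.8870) + e^(−2.8620) + e^(−2.9563) + e^(−5.3308) = 0.58312 + 0.15153 + 0.057154 + 0.052011 + 0.0048402 = 0.84866.
⟨E⟩ = Σ EᵢPᵢ = 0.070706 eV.
S/k_B = ln Z + ⟨E⟩/kT = ln(0.84866) + 0.070706/0.063593 = -0.16410 + 1.1119 = 0.948.

0.948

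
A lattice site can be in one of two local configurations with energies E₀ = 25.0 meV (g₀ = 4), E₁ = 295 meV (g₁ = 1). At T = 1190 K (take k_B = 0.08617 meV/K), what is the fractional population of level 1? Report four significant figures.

0.01765

k_BT = 0.08617 × 1190 K = 102.542 meV.
Eᵢ/kT = 0.243803, 2.87687.
Z = Σ gᵢe^(−Eᵢ/kT) = 4·e^(−0.243803) + 1·e^(−2.87687) = 3.13457 + 0.0563107 = 3.19088.
P₁ = g₁ e^(−E₁/kT) / Z = 0.0563107/3.19088 = 0.01765.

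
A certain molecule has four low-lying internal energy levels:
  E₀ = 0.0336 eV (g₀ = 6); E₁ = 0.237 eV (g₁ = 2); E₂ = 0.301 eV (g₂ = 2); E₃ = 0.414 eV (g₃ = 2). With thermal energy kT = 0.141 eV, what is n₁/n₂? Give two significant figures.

1.6

n₁/n₂ = (g₁/g₂) exp[−(E₁−E₂)/kT] = (2/2) × exp(−(-0.064 eV)/(0.141 eV)) = (2/2) × exp(0.4539) = 1.6.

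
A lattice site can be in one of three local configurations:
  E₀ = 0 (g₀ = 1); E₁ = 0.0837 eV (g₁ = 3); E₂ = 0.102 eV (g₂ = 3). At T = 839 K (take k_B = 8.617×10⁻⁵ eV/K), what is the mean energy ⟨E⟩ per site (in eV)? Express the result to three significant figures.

0.0574 eV

k_BT = 8.617×10⁻⁵ × 839 K = 0.072297 eV.
Eᵢ/kT = 0, 1.1577, 1.4108.
Z = Σ gᵢe^(−Eᵢ/kT) = 1·e^(−0) + 3·e^(−1.1577) + 3·e^(−1.4108) = 1.0000 + 0.94262 + 0.73184 = 2.6745.
⟨E⟩ = Σ Eᵢ gᵢe^(−Eᵢ/kT) / Z = (0·1.0000 + 0.0837·0.94262 + 0.102·0.73184) / 2.6745 = 0.0574 eV.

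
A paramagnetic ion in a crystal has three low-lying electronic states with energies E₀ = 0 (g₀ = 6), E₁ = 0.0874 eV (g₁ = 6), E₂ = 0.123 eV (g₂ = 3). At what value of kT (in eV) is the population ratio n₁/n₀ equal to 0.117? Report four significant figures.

n₁/n₀ = (g₁/g₀) exp[−(E₁−E₀)/kT] = 0.117.
⇒ (E₁−E₀)/kT = ln((6/6)/0.117) = ln(8.54701) = 2.14558.
kT = 0.0874 eV / 2.14558 = 0.04073 eV.

0.04073 eV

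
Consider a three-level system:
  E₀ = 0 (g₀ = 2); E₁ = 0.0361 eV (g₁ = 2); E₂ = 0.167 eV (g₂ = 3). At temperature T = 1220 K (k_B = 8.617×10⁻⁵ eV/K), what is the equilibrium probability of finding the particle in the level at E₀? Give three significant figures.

0.496

k_BT = 8.617×10⁻⁵ × 1220 K = 0.10513 eV.
Eᵢ/kT = 0, 0.34338, 1.5885.
Z = Σ gᵢe^(−Eᵢ/kT) = 2·e^(−0) + 2·e^(−0.34338) + 3·e^(−1.5885) = 2.0000 + 1.4187 + 0.61270 = 4.0314.
P₀ = g₀ e^(−E₀/kT) / Z = 2.0000/4.0314 = 0.496.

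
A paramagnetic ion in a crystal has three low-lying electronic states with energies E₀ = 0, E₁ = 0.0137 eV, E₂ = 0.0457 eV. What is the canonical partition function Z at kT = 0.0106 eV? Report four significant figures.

Z = 1.288

Eᵢ/kT = 0, 1.29245, 4.31132.
Z = Σ e^(−Eᵢ/kT) = e^(−0) + e^(−1.29245) + e^(−4.31132) = 1.00000 + 0.274597 + 0.0134158 = 1.28801.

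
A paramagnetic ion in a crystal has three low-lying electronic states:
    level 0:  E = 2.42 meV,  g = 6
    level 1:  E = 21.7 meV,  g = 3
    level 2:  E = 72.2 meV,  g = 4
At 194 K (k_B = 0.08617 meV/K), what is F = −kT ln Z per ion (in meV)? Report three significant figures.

-30.1 meV

k_BT = 0.08617 × 194 K = 16.717 meV.
Eᵢ/kT = 0.14476, 1.2981, 4.3190.
Z = Σ gᵢe^(−Eᵢ/kT) = 6·e^(−0.14476) + 3·e^(−1.2981) + 4·e^(−4.3190) = 5.1914 + 0.81915 + 0.053253 = 6.0638.
F = −kT ln Z = −16.717 × ln(6.0638) = −16.717 × 1.8023 = -30.1 meV.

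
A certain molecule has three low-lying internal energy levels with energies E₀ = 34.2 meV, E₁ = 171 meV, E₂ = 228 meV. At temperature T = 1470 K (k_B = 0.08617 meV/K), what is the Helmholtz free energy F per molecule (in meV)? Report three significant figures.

k_BT = 0.08617 × 1470 K = 126.67 meV.
Eᵢ/kT = 0.26999, 1.3500, 1.8000.
Z = Σ e^(−Eᵢ/kT) = e^(−0.26999) + e^(−1.3500) + e^(−1.8000) = 0.76339 + 0.25924 + 0.16530 = 1.1879.
F = −kT ln Z = −126.67 × ln(1.1879) = −126.67 × 0.17219 = -21.8 meV.

-21.8 meV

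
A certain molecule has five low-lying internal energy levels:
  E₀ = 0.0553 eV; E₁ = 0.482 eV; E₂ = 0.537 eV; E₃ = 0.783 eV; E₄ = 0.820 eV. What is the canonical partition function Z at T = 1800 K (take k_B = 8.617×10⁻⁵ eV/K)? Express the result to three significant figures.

Z = 0.788

k_BT = 8.617×10⁻⁵ × 1800 K = 0.15511 eV.
Eᵢ/kT = 0.35652, 3.1075, 3.4621, 5.0480, 5.2866.
Z = Σ e^(−Eᵢ/kT) = e^(−0.35652) + e^(−3.1075) + e^(−3.4621) + e^(−5.0480) + e^(−5.2866) = 0.70011 + 0.044713 + 0.031364 + 0.0064222 + 0.0050589 = 0.78767.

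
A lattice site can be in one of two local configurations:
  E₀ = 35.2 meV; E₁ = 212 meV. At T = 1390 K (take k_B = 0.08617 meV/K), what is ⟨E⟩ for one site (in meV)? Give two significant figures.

k_BT = 0.08617 × 1390 K = 119.8 meV.
Eᵢ/kT = 0.2938, 1.770.
Z = Σ e^(−Eᵢ/kT) = e^(−0.2938) + e^(−1.770) = 0.7454 + 0.1703 = 0.9157.
⟨E⟩ = Σ Eᵢ e^(−Eᵢ/kT) / Z = (35.2·0.7454 + 212·0.1703) / 0.9157 = 68 meV.

68 meV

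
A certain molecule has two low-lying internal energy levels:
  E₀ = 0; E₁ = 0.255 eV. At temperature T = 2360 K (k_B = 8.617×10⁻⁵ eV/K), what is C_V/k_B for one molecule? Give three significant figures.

0.272

k_BT = 8.617×10⁻⁵ × 2360 K = 0.20336 eV.
Eᵢ/kT = 0, 1.2539.
Z = Σ e^(−Eᵢ/kT) = e^(−0) + e^(−1.2539) = 1.0000 + 0.28539 = 1.2854.
⟨E⟩ = 0.056616 eV, ⟨E²⟩ = 0.014437 eV².
C_V/k_B = (⟨E²⟩ − ⟨E⟩²)/(kT)² = (0.014437 − 0.0032054)/0.041355 = 0.272.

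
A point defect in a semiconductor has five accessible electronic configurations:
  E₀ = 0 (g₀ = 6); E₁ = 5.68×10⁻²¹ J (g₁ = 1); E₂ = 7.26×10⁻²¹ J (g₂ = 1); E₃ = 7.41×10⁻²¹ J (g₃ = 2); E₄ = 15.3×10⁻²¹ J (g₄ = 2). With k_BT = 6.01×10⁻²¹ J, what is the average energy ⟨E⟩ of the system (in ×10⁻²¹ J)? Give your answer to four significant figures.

1.494 ×10⁻²¹ J

Eᵢ/kT = 0, 0.945092, 1.20799, 1.23295, 2.54576.
Z = Σ gᵢe^(−Eᵢ/kT) = 6·e^(−0) + 1·e^(−0.945092) + 1·e^(−1.20799) + 2·e^(−1.23295) + 2·e^(−2.54576) = 6.00000 + 0.388644 + 0.298797 + 0.582863 + 0.156827 = 7.42713.
⟨E⟩ = Σ Eᵢ gᵢe^(−Eᵢ/kT) / Z = (0·6.00000 + 5.68·0.388644 + 7.26·0.298797 + 7.41·0.582863 + 15.3·0.156827) / 7.42713 = 1.494 ×10⁻²¹ J.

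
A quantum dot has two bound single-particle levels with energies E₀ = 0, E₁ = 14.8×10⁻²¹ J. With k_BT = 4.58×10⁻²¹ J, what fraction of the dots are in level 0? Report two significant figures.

Eᵢ/kT = 0, 3.231.
Z = Σ e^(−Eᵢ/kT) = e^(−0) + e^(−3.231) = 1.000 + 0.03952 = 1.040.
P₀ = e^(−E₀/kT) / Z = 1.000/1.040 = 0.96.

0.96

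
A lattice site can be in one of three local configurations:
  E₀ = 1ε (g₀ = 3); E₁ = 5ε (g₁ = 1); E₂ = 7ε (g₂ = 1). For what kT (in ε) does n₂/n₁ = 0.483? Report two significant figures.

2.7 ε

n₂/n₁ = (g₂/g₁) exp[−(E₂−E₁)/kT] = 0.483.
⇒ (E₂−E₁)/kT = ln((1/1)/0.483) = ln(2.070) = 0.7275.
kT = 2ε / 0.7275 = 2.7 ε.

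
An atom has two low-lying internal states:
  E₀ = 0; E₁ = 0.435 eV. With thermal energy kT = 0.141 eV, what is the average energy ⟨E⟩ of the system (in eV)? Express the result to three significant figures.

Eᵢ/kT = 0, 3.0851.
Z = Σ e^(−Eᵢ/kT) = e^(−0) + e^(−3.0851) = 1.0000 + 0.045725 = 1.0457.
⟨E⟩ = Σ Eᵢ e^(−Eᵢ/kT) / Z = (0·1.0000 + 0.435·0.045725) / 1.0457 = 0.0190 eV.

0.0190 eV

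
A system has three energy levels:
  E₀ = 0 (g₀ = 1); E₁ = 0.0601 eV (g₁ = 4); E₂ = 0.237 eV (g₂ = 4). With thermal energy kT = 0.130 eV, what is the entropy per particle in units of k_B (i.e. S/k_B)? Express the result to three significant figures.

1.99

Eᵢ/kT = 0, 0.46231, 1.8231.
Z = Σ gᵢe^(−Eᵢ/kT) = 1·e^(−0) + 4·e^(−0.46231) + 4·e^(−1.8231) = 1.0000 + 2.5193 + 0.64610 = 4.1654.
⟨E⟩ = Σ EᵢPᵢ = 0.073111 eV.
S/k_B = ln Z + ⟨E⟩/kT = ln(4.1654) + 0.073111/0.130 = 1.4268 + 0.56239 = 1.99.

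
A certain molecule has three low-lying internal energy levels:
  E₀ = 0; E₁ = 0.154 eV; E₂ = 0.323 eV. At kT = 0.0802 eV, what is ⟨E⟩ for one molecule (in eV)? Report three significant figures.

Eᵢ/kT = 0, 1.9202, 4.0274.
Z = Σ e^(−Eᵢ/kT) = e^(−0) + e^(−1.9202) + e^(−4.0274) = 1.0000 + 0.14658 + 0.017821 = 1.1644.
⟨E⟩ = Σ Eᵢ e^(−Eᵢ/kT) / Z = (0·1.0000 + 0.154·0.14658 + 0.323·0.017821) / 1.1644 = 0.0243 eV.

0.0243 eV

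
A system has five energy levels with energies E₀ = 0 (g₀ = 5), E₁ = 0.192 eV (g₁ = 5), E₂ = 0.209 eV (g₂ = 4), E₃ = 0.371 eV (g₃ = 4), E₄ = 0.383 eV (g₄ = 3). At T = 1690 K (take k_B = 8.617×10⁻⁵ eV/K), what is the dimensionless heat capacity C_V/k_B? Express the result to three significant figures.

k_BT = 8.617×10⁻⁵ × 1690 K = 0.14563 eV.
Eᵢ/kT = 0, 1.3184, 1.4351, 2.5476, 2.6300.
Z = Σ gᵢe^(−Eᵢ/kT) = 5·e^(−0) + 5·e^(−1.3184) + 4·e^(−1.4351) + 4·e^(−2.5476) + 3·e^(−2.6300) = 5.0000 + 1.3378 + 0.95237 + 0.31308 + 0.21624 = 7.8195.
⟨E⟩ = 0.083749 eV, ⟨E²⟩ = 0.021194 eV².
C_V/k_B = (⟨E²⟩ − ⟨E⟩²)/(kT)² = (0.021194 − 0.0070139)/0.021208 = 0.669.

0.669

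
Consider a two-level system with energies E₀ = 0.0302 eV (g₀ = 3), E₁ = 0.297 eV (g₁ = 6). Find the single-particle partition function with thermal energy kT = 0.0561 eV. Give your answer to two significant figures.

Eᵢ/kT = 0.5383, 5.294.
Z = Σ gᵢe^(−Eᵢ/kT) = 3·e^(−0.5383) + 6·e^(−5.294) = 1.751 + 0.03013 = 1.781.

Z = 1.8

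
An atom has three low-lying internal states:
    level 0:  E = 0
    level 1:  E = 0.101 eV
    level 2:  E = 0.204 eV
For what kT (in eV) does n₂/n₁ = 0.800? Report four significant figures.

n₂/n₁ = exp[−(E₂−E₁)/kT] = 0.800.
⇒ (E₂−E₁)/kT = ln(1/0.800) = ln(1.25000) = 0.223144.
kT = 0.103 eV / 0.223144 = 0.4616 eV.

0.4616 eV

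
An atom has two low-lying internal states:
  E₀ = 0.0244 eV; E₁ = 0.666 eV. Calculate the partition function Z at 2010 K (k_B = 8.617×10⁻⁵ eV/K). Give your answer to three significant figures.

k_BT = 8.617×10⁻⁵ × 2010 K = 0.17320 eV.
Eᵢ/kT = 0.14088, 3.8453.
Z = Σ e^(−Eᵢ/kT) = e^(−0.14088) + e^(−3.8453) = 0.86859 + 0.021380 = 0.88997.

Z = 0.890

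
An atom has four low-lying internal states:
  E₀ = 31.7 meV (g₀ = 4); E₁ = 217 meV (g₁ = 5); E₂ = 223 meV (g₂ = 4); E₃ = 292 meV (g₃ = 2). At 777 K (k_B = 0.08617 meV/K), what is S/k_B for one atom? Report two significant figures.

1.9

k_BT = 0.08617 × 777 K = 66.95 meV.
Eᵢ/kT = 0.4735, 3.241, 3.331, 4.361.
Z = Σ gᵢe^(−Eᵢ/kT) = 4·e^(−0.4735) + 5·e^(−3.241) + 4·e^(−3.331) + 2·e^(−4.361) = 2.491 + 0.1956 + 0.1430 + 0.02553 = 2.855.
⟨E⟩ = Σ EᵢPᵢ = 56.31 meV.
S/k_B = ln Z + ⟨E⟩/kT = ln(2.855) + 56.31/66.95 = 1.049 + 0.8411 = 1.9.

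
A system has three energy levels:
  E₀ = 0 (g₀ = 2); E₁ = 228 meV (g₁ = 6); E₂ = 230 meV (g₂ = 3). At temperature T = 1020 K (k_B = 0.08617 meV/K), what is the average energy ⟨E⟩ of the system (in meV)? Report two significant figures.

57 meV

k_BT = 0.08617 × 1020 K = 87.89 meV.
Eᵢ/kT = 0, 2.594, 2.617.
Z = Σ gᵢe^(−Eᵢ/kT) = 2·e^(−0) + 6·e^(−2.594) + 3·e^(−2.617) = 2.000 + 0.4483 + 0.2191 = 2.667.
⟨E⟩ = Σ Eᵢ gᵢe^(−Eᵢ/kT) / Z = (0·2.000 + 228·0.4483 + 230·0.2191) / 2.667 = 57 meV.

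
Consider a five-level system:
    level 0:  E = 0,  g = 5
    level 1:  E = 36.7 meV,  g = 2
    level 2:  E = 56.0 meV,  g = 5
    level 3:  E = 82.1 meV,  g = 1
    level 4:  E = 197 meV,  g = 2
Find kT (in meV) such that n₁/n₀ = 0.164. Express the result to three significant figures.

n₁/n₀ = (g₁/g₀) exp[−(E₁−E₀)/kT] = 0.164.
⇒ (E₁−E₀)/kT = ln((2/5)/0.164) = ln(2.4390) = 0.89159.
kT = 36.7 meV / 0.89159 = 41.2 meV.

41.2 meV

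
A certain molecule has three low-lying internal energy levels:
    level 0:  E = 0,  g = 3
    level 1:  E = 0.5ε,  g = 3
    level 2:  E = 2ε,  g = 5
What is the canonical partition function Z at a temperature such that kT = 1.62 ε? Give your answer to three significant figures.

Eᵢ/kT = 0, 0.30864, 1.2346.
Z = Σ gᵢe^(−Eᵢ/kT) = 3·e^(−0) + 3·e^(−0.30864) + 5·e^(−1.2346) = 3.0000 + 2.2033 + 1.4548 = 6.6581.

Z = 6.66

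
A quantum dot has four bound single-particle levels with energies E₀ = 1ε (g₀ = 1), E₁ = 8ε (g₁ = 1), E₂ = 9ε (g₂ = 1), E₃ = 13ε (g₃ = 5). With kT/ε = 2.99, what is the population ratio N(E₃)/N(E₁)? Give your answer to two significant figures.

n₃/n₁ = (g₃/g₁) exp[−(E₃−E₁)/kT] = (5/1) × exp(−(5ε)/(2.99ε)) = (5/1) × exp(-1.672) = 0.94.

0.94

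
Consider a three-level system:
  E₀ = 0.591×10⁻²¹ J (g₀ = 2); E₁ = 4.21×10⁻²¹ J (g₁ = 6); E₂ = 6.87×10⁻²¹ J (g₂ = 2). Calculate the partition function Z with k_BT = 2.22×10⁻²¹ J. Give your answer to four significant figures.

Eᵢ/kT = 0.266216, 1.89640, 3.09459.
Z = Σ gᵢe^(−Eᵢ/kT) = 2·e^(−0.266216) + 6·e^(−1.89640) + 2·e^(−3.09459) = 1.53255 + 0.900648 + 0.0905872 = 2.52379.

Z = 2.524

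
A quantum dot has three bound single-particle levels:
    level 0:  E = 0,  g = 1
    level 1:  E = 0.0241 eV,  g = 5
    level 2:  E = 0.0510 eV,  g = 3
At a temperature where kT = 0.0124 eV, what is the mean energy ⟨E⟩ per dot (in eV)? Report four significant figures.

0.01119 eV

Eᵢ/kT = 0, 1.94355, 4.11290.
Z = Σ gᵢe^(−Eᵢ/kT) = 1·e^(−0) + 5·e^(−1.94355) + 3·e^(−4.11290) = 1.00000 + 0.715974 + 0.0490808 = 1.76505.
⟨E⟩ = Σ Eᵢ gᵢe^(−Eᵢ/kT) / Z = (0·1.00000 + 0.0241·0.715974 + 0.0510·0.0490808) / 1.76505 = 0.01119 eV.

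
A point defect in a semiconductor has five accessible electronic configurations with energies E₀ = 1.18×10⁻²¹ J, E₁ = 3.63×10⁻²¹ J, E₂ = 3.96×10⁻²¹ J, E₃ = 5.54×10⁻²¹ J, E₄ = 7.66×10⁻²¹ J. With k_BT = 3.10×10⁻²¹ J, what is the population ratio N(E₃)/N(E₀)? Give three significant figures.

0.245

n₃/n₀ = exp[−(E₃−E₀)/kT] = exp(−(4.36 ×10⁻²¹ J)/(3.10 ×10⁻²¹ J)) = exp(-1.4065) = 0.245.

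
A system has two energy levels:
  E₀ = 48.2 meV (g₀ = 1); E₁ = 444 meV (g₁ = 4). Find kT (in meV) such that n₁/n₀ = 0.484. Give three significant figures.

187 meV

n₁/n₀ = (g₁/g₀) exp[−(E₁−E₀)/kT] = 0.484.
⇒ (E₁−E₀)/kT = ln((4/1)/0.484) = ln(8.2645) = 2.1120.
kT = 395.8 meV / 2.1120 = 187 meV.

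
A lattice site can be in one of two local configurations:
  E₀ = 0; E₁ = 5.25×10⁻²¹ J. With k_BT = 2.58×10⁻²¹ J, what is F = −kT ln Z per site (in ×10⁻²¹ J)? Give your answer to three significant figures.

Eᵢ/kT = 0, 2.0349.
Z = Σ e^(−Eᵢ/kT) = e^(−0) + e^(−2.0349) = 1.0000 + 0.13069 = 1.1307.
F = −kT ln Z = −2.58 × ln(1.1307) = −2.58 × 0.12284 = -0.317 ×10⁻²¹ J.

-0.317 ×10⁻²¹ J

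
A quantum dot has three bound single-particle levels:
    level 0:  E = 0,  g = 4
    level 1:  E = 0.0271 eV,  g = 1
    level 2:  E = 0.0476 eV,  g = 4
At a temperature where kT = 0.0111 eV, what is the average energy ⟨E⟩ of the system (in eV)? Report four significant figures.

Eᵢ/kT = 0, 2.44144, 4.28829.
Z = Σ gᵢe^(−Eᵢ/kT) = 4·e^(−0) + 1·e^(−2.44144) + 4·e^(−4.28829) = 4.00000 + 0.0870354 + 0.0549135 = 4.14195.
⟨E⟩ = Σ Eᵢ gᵢe^(−Eᵢ/kT) / Z = (0·4.00000 + 0.0271·0.0870354 + 0.0476·0.0549135) / 4.14195 = 0.001201 eV.

0.001201 eV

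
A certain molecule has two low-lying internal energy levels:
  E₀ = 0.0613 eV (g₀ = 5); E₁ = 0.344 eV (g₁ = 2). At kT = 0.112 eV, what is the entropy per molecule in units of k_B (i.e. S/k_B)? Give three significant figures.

Eᵢ/kT = 0.54732, 3.0714.
Z = Σ gᵢe^(−Eᵢ/kT) = 5·e^(−0.54732) + 2·e^(−3.0714) = 2.8925 + 0.092712 = 2.9852.
⟨E⟩ = Σ EᵢPᵢ = 0.070080 eV.
S/k_B = ln Z + ⟨E⟩/kT = ln(2.9852) + 0.070080/0.112 = 1.0937 + 0.62571 = 1.72.

1.72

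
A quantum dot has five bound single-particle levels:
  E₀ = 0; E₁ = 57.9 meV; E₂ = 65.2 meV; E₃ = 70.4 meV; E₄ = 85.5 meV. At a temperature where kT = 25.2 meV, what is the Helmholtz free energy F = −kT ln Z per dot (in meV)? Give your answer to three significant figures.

Eᵢ/kT = 0, 2.2976, 2.5873, 2.7937, 3.3929.
Z = Σ e^(−Eᵢ/kT) = e^(−0) + e^(−2.2976) + e^(−2.5873) + e^(−2.7937) + e^(−3.3929) = 1.0000 + 0.10050 + 0.075223 + 0.061194 + 0.033611 = 1.2705.
F = −kT ln Z = −25.2 × ln(1.2705) = −25.2 × 0.23941 = -6.03 meV.

-6.03 meV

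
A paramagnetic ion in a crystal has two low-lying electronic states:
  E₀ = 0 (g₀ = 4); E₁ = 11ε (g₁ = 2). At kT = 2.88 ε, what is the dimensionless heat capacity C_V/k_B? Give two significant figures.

0.16

Eᵢ/kT = 0, 3.819.
Z = Σ gᵢe^(−Eᵢ/kT) = 4·e^(−0) + 2·e^(−3.819) = 4.000 + 0.04390 = 4.044.
⟨E⟩ = 0.1194 ε, ⟨E²⟩ = 1.314 ε².
C_V/k_B = (⟨E²⟩ − ⟨E⟩²)/(kT)² = (1.314 − 0.01426)/8.294 = 0.16.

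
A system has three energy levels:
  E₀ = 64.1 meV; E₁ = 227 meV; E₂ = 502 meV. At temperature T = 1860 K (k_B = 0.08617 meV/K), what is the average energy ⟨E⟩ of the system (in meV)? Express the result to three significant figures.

k_BT = 0.08617 × 1860 K = 160.28 meV.
Eᵢ/kT = 0.39993, 1.4163, 3.1320.
Z = Σ e^(−Eᵢ/kT) = e^(−0.39993) + e^(−1.4163) + e^(−3.1320) = 0.67037 + 0.24261 + 0.043630 = 0.95661.
⟨E⟩ = Σ Eᵢ e^(−Eᵢ/kT) / Z = (64.1·0.67037 + 227·0.24261 + 502·0.043630) / 0.95661 = 125 meV.

125 meV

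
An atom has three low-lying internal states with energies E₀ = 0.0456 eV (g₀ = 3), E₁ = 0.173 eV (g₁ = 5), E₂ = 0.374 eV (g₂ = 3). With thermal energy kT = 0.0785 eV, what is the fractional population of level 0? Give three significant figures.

0.744

Eᵢ/kT = 0.58089, 2.2038, 4.7643.
Z = Σ gᵢe^(−Eᵢ/kT) = 3·e^(−0.58089) + 5·e^(−2.2038) + 3·e^(−4.7643) = 1.6782 + 0.55191 + 0.025587 = 2.2557.
P₀ = g₀ e^(−E₀/kT) / Z = 1.6782/2.2557 = 0.744.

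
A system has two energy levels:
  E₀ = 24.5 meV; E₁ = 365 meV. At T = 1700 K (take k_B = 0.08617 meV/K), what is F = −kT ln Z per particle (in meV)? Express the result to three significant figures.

10.8 meV

k_BT = 0.08617 × 1700 K = 146.49 meV.
Eᵢ/kT = 0.16725, 2.4916.
Z = Σ e^(−Eᵢ/kT) = e^(−0.16725) + e^(−2.4916) = 0.84599 + 0.082777 = 0.92877.
F = −kT ln Z = −146.49 × ln(0.92877) = −146.49 × -0.073894 = 10.8 meV.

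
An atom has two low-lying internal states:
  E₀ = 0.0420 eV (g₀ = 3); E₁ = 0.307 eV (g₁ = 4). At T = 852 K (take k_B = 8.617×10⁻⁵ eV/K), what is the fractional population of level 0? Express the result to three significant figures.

0.965

k_BT = 8.617×10⁻⁵ × 852 K = 0.073417 eV.
Eᵢ/kT = 0.57207, 4.1816.
Z = Σ gᵢe^(−Eᵢ/kT) = 3·e^(−0.57207) + 4·e^(−4.1816) = 1.6931 + 0.061096 = 1.7542.
P₀ = g₀ e^(−E₀/kT) / Z = 1.6931/1.7542 = 0.965.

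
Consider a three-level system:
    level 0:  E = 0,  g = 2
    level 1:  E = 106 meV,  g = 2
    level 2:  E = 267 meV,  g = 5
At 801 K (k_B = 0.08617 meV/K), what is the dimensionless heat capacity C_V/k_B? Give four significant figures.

k_BT = 0.08617 × 801 K = 69.0222 meV.
Eᵢ/kT = 0, 1.53574, 3.86832.
Z = Σ gᵢe^(−Eᵢ/kT) = 2·e^(−0) + 2·e^(−1.53574) + 5·e^(−3.86832) = 2.00000 + 0.430593 + 0.104467 = 2.53506.
⟨E⟩ = 29.0074 meV, ⟨E²⟩ = 4846.23 meV².
C_V/k_B = (⟨E²⟩ − ⟨E⟩²)/(kT)² = (4846.23 − 841.429)/4764.06 = 0.8406.

0.8406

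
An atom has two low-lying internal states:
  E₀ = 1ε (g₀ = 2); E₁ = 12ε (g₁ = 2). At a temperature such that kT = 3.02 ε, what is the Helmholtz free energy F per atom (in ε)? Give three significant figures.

Eᵢ/kT = 0.33113, 3.9735.
Z = Σ gᵢe^(−Eᵢ/kT) = 2·e^(−0.33113) + 2·e^(−3.9735) = 1.4362 + 0.037615 = 1.4738.
F = −kT ln Z = −3.02 × ln(1.4738) = −3.02 × 0.38784 = -1.17 ε.

-1.17 ε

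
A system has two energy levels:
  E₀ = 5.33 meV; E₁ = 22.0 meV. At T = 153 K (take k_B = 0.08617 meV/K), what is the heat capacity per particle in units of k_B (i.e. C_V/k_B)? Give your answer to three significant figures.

0.275

k_BT = 0.08617 × 153 K = 13.184 meV.
Eᵢ/kT = 0.40428, 1.6687.
Z = Σ e^(−Eᵢ/kT) = e^(−0.40428) + e^(−1.6687) = 0.66746 + 0.18849 = 0.85595.
⟨E⟩ = 9.0009 meV, ⟨E²⟩ = 128.74 meV².
C_V/k_B = (⟨E²⟩ − ⟨E⟩²)/(kT)² = (128.74 − 81.016)/173.82 = 0.275.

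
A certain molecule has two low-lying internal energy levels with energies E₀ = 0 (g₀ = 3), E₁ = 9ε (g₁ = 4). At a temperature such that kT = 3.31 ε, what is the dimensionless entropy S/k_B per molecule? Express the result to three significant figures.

Eᵢ/kT = 0, 2.7190.
Z = Σ gᵢe^(−Eᵢ/kT) = 3·e^(−0) + 4·e^(−2.7190) = 3.0000 + 0.26376 = 3.2638.
⟨E⟩ = Σ EᵢPᵢ = 0.72732 ε.
S/k_B = ln Z + ⟨E⟩/kT = ln(3.2638) + 0.72732/3.31 = 1.1829 + 0.21973 = 1.40.

1.40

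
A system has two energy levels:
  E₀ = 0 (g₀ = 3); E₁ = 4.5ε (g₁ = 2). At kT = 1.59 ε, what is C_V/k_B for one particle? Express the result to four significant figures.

Eᵢ/kT = 0, 2.83019.
Z = Σ gᵢe^(−Eᵢ/kT) = 3·e^(−0) + 2·e^(−2.83019) = 3.00000 + 0.118003 = 3.11800.
⟨E⟩ = 0.170306 ε, ⟨E²⟩ = 0.766376 ε².
C_V/k_B = (⟨E²⟩ − ⟨E⟩²)/(kT)² = (0.766376 − 0.0290041)/2.52810 = 0.2917.

0.2917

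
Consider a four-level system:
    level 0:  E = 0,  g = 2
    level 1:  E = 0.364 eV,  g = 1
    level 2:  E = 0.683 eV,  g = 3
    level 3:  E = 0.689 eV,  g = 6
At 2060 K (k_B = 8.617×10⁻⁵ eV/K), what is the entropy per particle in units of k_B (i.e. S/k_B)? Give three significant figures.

k_BT = 8.617×10⁻⁵ × 2060 K = 0.17751 eV.
Eᵢ/kT = 0, 2.0506, 3.8477, 3.8815.
Z = Σ gᵢe^(−Eᵢ/kT) = 2·e^(−0) + 1·e^(−2.0506) + 3·e^(−3.8477) + 6·e^(−3.8815) = 2.0000 + 0.12866 + 0.063986 + 0.12372 = 2.3164.
⟨E⟩ = Σ EᵢPᵢ = 0.075884 eV.
S/k_B = ln Z + ⟨E⟩/kT = ln(2.3164) + 0.075884/0.17751 = 0.84001 + 0.42749 = 1.27.

1.27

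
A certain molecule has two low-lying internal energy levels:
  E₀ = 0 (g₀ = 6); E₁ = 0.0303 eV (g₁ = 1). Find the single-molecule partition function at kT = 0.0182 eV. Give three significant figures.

Z = 6.19

Eᵢ/kT = 0, 1.6648.
Z = Σ gᵢe^(−Eᵢ/kT) = 6·e^(−0) + 1·e^(−1.6648) = 6.0000 + 0.18923 = 6.1892.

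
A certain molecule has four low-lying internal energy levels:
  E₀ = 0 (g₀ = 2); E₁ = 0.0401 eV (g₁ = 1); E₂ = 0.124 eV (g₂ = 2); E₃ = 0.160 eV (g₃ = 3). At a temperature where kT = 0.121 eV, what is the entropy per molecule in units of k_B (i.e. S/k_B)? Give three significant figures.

Eᵢ/kT = 0, 0.33140, 1.0248, 1.3223.
Z = Σ gᵢe^(−Eᵢ/kT) = 2·e^(−0) + 1·e^(−0.33140) + 2·e^(−1.0248) + 3·e^(−1.3223) = 2.0000 + 0.71792 + 0.71774 + 0.79956 = 4.2352.
⟨E⟩ = Σ EᵢPᵢ = 0.058018 eV.
S/k_B = ln Z + ⟨E⟩/kT = ln(4.2352) + 0.058018/0.121 = 1.4434 + 0.47949 = 1.92.

1.92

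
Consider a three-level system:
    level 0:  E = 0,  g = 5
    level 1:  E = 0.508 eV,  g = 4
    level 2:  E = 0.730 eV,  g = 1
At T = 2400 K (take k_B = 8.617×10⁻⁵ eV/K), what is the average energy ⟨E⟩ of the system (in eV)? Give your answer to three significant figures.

k_BT = 8.617×10⁻⁵ × 2400 K = 0.20681 eV.
Eᵢ/kT = 0, 2.4564, 3.5298.
Z = Σ gᵢe^(−Eᵢ/kT) = 5·e^(−0) + 4·e^(−2.4564) + 1·e^(−3.5298) = 5.0000 + 0.34297 + 0.029311 = 5.3723.
⟨E⟩ = Σ Eᵢ gᵢe^(−Eᵢ/kT) / Z = (0·5.0000 + 0.508·0.34297 + 0.730·0.029311) / 5.3723 = 0.0364 eV.

0.0364 eV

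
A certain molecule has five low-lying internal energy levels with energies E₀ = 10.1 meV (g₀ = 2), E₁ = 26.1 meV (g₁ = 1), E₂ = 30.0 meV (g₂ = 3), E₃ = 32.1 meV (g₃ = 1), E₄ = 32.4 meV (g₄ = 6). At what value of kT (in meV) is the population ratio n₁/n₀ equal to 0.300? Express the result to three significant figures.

31.3 meV

n₁/n₀ = (g₁/g₀) exp[−(E₁−E₀)/kT] = 0.300.
⇒ (E₁−E₀)/kT = ln((1/2)/0.300) = ln(1.6667) = 0.51085.
kT = 16.0 meV / 0.51085 = 31.3 meV.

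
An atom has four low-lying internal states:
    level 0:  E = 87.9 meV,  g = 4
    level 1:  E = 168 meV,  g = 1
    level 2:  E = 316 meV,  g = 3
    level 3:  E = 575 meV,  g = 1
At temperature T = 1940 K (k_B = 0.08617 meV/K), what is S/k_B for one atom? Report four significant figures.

1.970

k_BT = 0.08617 × 1940 K = 167.170 meV.
Eᵢ/kT = 0.525812, 1.00497, 1.89029, 3.43961.
Z = Σ gᵢe^(−Eᵢ/kT) = 4·e^(−0.525812) + 1·e^(−1.00497) + 3·e^(−1.89029) + 1·e^(−3.43961) = 2.36430 + 0.366056 + 0.453084 + 0.0320772 = 3.21552.
⟨E⟩ = Σ EᵢPᵢ = 134.018 meV.
S/k_B = ln Z + ⟨E⟩/kT = ln(3.21552) + 134.018/167.170 = 1.16799 + 0.801687 = 1.970.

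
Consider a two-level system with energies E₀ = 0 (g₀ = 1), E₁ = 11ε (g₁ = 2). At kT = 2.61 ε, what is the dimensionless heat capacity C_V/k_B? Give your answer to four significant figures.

Eᵢ/kT = 0, 4.21456.
Z = Σ gᵢe^(−Eᵢ/kT) = 1·e^(−0) + 2·e^(−4.21456) = 1.00000 + 0.0295576 = 1.02956.
⟨E⟩ = 0.315799 ε, ⟨E²⟩ = 3.47378 ε².
C_V/k_B = (⟨E²⟩ − ⟨E⟩²)/(kT)² = (3.47378 − 0.0997290)/6.81210 = 0.4953.

0.4953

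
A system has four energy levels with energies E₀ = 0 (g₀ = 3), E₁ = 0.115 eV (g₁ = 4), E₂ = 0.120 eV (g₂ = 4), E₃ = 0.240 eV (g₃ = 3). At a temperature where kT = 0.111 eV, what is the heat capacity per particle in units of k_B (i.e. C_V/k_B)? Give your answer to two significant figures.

0.41

Eᵢ/kT = 0, 1.036, 1.081, 2.162.
Z = Σ gᵢe^(−Eᵢ/kT) = 3·e^(−0) + 4·e^(−1.036) + 4·e^(−1.081) + 3·e^(−2.162) = 3.000 + 1.419 + 1.357 + 0.3453 = 6.121.
⟨E⟩ = 0.06680 eV, ⟨E²⟩ = 0.009508 eV².
C_V/k_B = (⟨E²⟩ − ⟨E⟩²)/(kT)² = (0.009508 − 0.004462)/0.01232 = 0.41.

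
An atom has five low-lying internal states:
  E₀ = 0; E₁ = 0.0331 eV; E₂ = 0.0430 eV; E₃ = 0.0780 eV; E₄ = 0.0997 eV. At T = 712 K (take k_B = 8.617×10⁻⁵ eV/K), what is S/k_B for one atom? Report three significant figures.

1.46

k_BT = 8.617×10⁻⁵ × 712 K = 0.061353 eV.
Eᵢ/kT = 0, 0.53950, 0.70086, 1.2713, 1.6250.
Z = Σ e^(−Eᵢ/kT) = e^(−0) + e^(−0.53950) + e^(−0.70086) + e^(−1.2713) + e^(−1.6250) = 1.0000 + 0.58304 + 0.49616 + 0.28047 + 0.19691 = 2.5566.
⟨E⟩ = Σ EᵢPᵢ = 0.032129 eV.
S/k_B = ln Z + ⟨E⟩/kT = ln(2.5566) + 0.032129/0.061353 = 0.93868 + 0.52367 = 1.46.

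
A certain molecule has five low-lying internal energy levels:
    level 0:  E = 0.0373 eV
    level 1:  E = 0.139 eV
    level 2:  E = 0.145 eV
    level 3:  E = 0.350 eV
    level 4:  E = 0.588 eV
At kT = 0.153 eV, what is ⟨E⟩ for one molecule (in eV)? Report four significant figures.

Eᵢ/kT = 0.243791, 0.908497, 0.947712, 2.28758, 3.84314.
Z = Σ e^(−Eᵢ/kT) = e^(−0.243791) + e^(−0.908497) + e^(−0.947712) + e^(−2.28758) + e^(−3.84314) = 0.783651 + 0.403130 + 0.387627 + 0.101512 + 0.0214262 = 1.69735.
⟨E⟩ = Σ Eᵢ e^(−Eᵢ/kT) / Z = (0.0373·0.783651 + 0.139·0.403130 + 0.145·0.387627 + 0.350·0.101512 + 0.588·0.0214262) / 1.69735 = 0.1117 eV.

0.1117 eV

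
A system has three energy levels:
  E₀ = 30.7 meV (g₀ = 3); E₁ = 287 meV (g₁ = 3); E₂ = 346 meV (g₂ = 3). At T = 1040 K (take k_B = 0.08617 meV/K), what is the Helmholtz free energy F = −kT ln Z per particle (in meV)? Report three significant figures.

k_BT = 0.08617 × 1040 K = 89.617 meV.
Eᵢ/kT = 0.34257, 3.2025, 3.8609.
Z = Σ gᵢe^(−Eᵢ/kT) = 3·e^(−0.34257) + 3·e^(−3.2025) + 3·e^(−3.8609) = 2.1298 + 0.12198 + 0.063147 = 2.3149.
F = −kT ln Z = −89.617 × ln(2.3149) = −89.617 × 0.83937 = -75.2 meV.

-75.2 meV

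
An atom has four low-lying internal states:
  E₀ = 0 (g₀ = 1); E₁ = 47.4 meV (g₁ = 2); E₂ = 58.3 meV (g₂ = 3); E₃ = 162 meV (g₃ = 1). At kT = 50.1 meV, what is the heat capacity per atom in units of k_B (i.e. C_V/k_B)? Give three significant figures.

0.360

Eᵢ/kT = 0, 0.94611, 1.1637, 3.2335.
Z = Σ gᵢe^(−Eᵢ/kT) = 1·e^(−0) + 2·e^(−0.94611) + 3·e^(−1.1637) + 1·e^(−3.2335) = 1.0000 + 0.77650 + 0.93699 + 0.039419 = 2.7529.
⟨E⟩ = 35.533 meV, ⟨E²⟩ = 2166.4 meV².
C_V/k_B = (⟨E²⟩ − ⟨E⟩²)/(kT)² = (2166.4 − 1262.6)/2510.0 = 0.360.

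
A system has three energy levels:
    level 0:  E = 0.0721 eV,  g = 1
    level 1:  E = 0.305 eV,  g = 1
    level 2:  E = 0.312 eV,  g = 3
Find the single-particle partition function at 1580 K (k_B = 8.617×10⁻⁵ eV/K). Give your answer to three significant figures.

k_BT = 8.617×10⁻⁵ × 1580 K = 0.13615 eV.
Eᵢ/kT = 0.52956, 2.2402, 2.2916.
Z = Σ gᵢe^(−Eᵢ/kT) = 1·e^(−0.52956) + 1·e^(−2.2402) + 3·e^(−2.2916) = 0.58886 + 0.10644 + 0.30331 = 0.99861.

Z = 0.999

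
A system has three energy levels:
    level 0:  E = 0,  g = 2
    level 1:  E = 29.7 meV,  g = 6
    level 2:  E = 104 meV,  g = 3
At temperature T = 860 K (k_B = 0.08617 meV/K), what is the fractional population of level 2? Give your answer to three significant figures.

0.109

k_BT = 0.08617 × 860 K = 74.106 meV.
Eᵢ/kT = 0, 0.40078, 1.4034.
Z = Σ gᵢe^(−Eᵢ/kT) = 2·e^(−0) + 6·e^(−0.40078) + 3·e^(−1.4034) = 2.0000 + 4.0188 + 0.73728 = 6.7561.
P₂ = g₂ e^(−E₂/kT) / Z = 0.73728/6.7561 = 0.109.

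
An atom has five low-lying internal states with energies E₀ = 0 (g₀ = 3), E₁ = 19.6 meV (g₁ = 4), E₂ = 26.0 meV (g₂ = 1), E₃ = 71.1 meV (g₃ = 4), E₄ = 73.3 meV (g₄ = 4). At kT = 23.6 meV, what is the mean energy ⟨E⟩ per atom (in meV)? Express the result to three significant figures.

Eᵢ/kT = 0, 0.83051, 1.1017, 3.0127, 3.1059.
Z = Σ gᵢe^(−Eᵢ/kT) = 3·e^(−0) + 4·e^(−0.83051) + 1·e^(−1.1017) + 4·e^(−3.0127) + 4·e^(−3.1059) = 3.0000 + 1.7433 + 0.33231 + 0.19664 + 0.17914 = 5.4514.
⟨E⟩ = Σ Eᵢ gᵢe^(−Eᵢ/kT) / Z = (0·3.0000 + 19.6·1.7433 + 26.0·0.33231 + 71.1·0.19664 + 73.3·0.17914) / 5.4514 = 12.8 meV.

12.8 meV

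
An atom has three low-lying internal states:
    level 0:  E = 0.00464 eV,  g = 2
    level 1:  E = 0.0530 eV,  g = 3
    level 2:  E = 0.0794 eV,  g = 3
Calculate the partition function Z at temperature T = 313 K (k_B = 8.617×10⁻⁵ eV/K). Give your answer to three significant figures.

k_BT = 8.617×10⁻⁵ × 313 K = 0.026971 eV.
Eᵢ/kT = 0.17204, 1.9651, 2.9439.
Z = Σ gᵢe^(−Eᵢ/kT) = 2·e^(−0.17204) + 3·e^(−1.9651) + 3·e^(−2.9439) = 1.6839 + 0.42043 + 0.15798 = 2.2623.

Z = 2.26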